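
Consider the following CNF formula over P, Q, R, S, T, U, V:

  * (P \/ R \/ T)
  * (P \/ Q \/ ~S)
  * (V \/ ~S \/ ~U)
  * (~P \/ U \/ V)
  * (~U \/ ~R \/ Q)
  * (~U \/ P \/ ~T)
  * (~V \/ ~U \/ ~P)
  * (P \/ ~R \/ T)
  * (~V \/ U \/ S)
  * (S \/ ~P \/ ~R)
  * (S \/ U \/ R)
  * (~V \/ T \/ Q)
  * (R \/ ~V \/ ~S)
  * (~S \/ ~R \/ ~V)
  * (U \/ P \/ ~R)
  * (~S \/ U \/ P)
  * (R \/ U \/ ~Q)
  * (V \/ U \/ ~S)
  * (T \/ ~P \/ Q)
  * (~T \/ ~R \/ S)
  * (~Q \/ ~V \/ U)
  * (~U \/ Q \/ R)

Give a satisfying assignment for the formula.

P=1  Q=1  R=0  S=0  T=1  U=1  V=0

Check each clause:
  1. (T \/ P \/ R) — P is true.
  2. (P \/ Q \/ ~S) — P is true.
  3. (~U \/ ~S \/ V) — ~S is true.
  4. (U \/ ~P \/ V) — U is true.
  5. (~R \/ ~U \/ Q) — Q is true.
  6. (~T \/ ~U \/ P) — P is true.
  7. (~U \/ ~V \/ ~P) — ~V is true.
  8. (P \/ T \/ ~R) — ~R is true.
  9. (S \/ ~V \/ U) — ~V is true.
  10. (~P \/ ~R \/ S) — ~R is true.
  11. (U \/ R \/ S) — U is true.
  12. (T \/ ~V \/ Q) — ~V is true.
  13. (R \/ ~V \/ ~S) — ~V is true.
  14. (~S \/ ~V \/ ~R) — ~V is true.
  15. (P \/ ~R \/ U) — P is true.
  16. (P \/ U \/ ~S) — P is true.
  17. (U \/ R \/ ~Q) — U is true.
  18. (V \/ U \/ ~S) — ~S is true.
  19. (T \/ Q \/ ~P) — Q is true.
  20. (~T \/ ~R \/ S) — ~R is true.
  21. (~V \/ U \/ ~Q) — ~V is true.
  22. (R \/ ~U \/ Q) — Q is true.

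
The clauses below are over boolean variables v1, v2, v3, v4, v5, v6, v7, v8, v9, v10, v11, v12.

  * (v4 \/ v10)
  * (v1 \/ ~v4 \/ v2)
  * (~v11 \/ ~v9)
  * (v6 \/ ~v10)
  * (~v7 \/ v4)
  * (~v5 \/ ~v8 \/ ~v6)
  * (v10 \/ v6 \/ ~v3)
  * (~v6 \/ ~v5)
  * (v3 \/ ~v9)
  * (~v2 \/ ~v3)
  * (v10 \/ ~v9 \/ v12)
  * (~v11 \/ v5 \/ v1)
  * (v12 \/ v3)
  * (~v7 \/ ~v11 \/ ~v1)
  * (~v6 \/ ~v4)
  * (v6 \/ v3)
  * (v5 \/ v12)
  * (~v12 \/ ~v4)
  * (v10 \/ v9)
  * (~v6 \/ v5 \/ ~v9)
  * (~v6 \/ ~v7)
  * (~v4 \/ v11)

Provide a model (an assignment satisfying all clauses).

v1=True, v2=False, v3=True, v4=False, v5=False, v6=True, v7=False, v8=False, v9=False, v10=True, v11=True, v12=True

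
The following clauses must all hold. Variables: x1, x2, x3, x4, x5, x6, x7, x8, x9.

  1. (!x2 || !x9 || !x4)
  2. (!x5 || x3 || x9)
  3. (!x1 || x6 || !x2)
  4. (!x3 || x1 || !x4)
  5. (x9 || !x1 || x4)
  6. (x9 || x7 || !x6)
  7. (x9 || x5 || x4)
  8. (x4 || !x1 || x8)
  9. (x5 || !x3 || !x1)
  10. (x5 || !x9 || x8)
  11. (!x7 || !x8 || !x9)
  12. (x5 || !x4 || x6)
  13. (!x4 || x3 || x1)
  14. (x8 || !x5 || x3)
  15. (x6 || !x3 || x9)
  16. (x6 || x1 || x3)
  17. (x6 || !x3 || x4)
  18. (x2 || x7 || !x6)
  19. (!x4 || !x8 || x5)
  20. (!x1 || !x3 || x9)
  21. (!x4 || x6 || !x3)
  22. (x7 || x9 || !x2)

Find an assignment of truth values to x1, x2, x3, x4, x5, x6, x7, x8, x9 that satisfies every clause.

x1 = T, x2 = F, x3 = F, x4 = F, x5 = T, x6 = F, x7 = F, x8 = T, x9 = T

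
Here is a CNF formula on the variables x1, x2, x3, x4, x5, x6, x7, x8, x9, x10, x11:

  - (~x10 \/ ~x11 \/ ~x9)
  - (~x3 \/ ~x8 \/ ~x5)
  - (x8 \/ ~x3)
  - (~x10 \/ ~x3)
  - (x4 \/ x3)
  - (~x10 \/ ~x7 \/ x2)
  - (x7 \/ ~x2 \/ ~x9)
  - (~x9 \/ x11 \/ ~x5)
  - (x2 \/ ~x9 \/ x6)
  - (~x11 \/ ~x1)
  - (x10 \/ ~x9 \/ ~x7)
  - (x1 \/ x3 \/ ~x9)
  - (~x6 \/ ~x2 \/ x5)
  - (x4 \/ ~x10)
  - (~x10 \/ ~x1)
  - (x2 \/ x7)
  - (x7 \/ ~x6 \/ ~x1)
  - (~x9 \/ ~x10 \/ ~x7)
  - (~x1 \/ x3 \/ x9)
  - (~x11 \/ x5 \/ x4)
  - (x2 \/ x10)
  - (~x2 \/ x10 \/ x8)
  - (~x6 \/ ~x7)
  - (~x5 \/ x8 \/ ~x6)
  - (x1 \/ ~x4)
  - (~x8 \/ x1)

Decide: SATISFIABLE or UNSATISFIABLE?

Set x1 = True and propagate.
  then x11 is forced to False.
  then x10 is forced to False.
  then x2 is forced to True.
  then x8 is forced to True.
Branch on x3: take x3 = True.
  then x5 is forced to False.
  then x6 is forced to False.
For the remaining variables, x4 = True, x7 = True, x9 = False works.
So x1=True, x2=True, x3=True, x4=True, x5=False, x6=False, x7=True, x8=True, x9=False, x10=False, x11=False is a satisfying assignment.

SATISFIABLE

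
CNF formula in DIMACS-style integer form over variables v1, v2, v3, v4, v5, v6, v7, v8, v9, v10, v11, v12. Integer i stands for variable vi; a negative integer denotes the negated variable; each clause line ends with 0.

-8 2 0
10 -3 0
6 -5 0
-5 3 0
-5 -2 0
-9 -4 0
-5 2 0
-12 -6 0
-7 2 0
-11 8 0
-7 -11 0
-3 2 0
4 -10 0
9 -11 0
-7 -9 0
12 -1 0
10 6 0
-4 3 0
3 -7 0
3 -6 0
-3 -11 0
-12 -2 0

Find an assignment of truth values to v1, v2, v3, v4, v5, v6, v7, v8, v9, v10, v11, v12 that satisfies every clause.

v1 occurs only negated in the remaining clauses — set v1 = False.
v5 occurs only negated in the remaining clauses — set v5 = False.
Branch on v2: take v2 = True.
  then v12 is forced to False.
Set v3 = True and propagate.
  then v10 is forced to True.
  then v4 is forced to True.
  then v9 is forced to False.
  then v11 is forced to False.
v6, v7, v8 are now unconstrained; take v6 = False, v7 = True, v8 = True.
Every clause has at least one true literal under this assignment.
Check each clause:
  1. (v2 OR NOT v8) — v2 is true.
  2. (NOT v3 OR v10) — v10 is true.
  3. (NOT v5 OR v6) — NOT v5 is true.
  4. (v3 OR NOT v5) — v3 is true.
  5. (NOT v5 OR NOT v2) — NOT v5 is true.
  6. (NOT v9 OR NOT v4) — NOT v9 is true.
  7. (v2 OR NOT v5) — v2 is true.
  8. (NOT v6 OR NOT v12) — NOT v6 is true.
  9. (NOT v7 OR v2) — v2 is true.
  10. (v8 OR NOT v11) — v8 is true.
  11. (NOT v11 OR NOT v7) — NOT v11 is true.
  12. (v2 OR NOT v3) — v2 is true.
  13. (v4 OR NOT v10) — v4 is true.
  14. (v9 OR NOT v11) — NOT v11 is true.
  15. (NOT v7 OR NOT v9) — NOT v9 is true.
  16. (v12 OR NOT v1) — NOT v1 is true.
  17. (v10 OR v6) — v10 is true.
  18. (v3 OR NOT v4) — v3 is true.
  19. (NOT v7 OR v3) — v3 is true.
  20. (v3 OR NOT v6) — NOT v6 is true.
  21. (NOT v3 OR NOT v11) — NOT v11 is true.
  22. (NOT v12 OR NOT v2) — NOT v12 is true.

v1 = False  v2 = True  v3 = True  v4 = True  v5 = False  v6 = False  v7 = True  v8 = True  v9 = False  v10 = True  v11 = False  v12 = False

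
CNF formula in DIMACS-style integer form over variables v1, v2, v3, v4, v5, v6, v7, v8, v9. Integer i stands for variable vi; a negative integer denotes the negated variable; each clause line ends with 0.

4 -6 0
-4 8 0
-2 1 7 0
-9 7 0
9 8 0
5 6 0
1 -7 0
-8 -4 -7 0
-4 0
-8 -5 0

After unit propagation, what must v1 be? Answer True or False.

(~v4) is a unit clause: v4 = False.
(v4 | ~v6) with v4 = False leaves only ~v6, so v6 = False.
From (v5 | v6) and v6 = False: v5 = True.
(~v8 | ~v5): since v5 = True, the clause reduces to (~v8). v8 = False.
(v9 | v8) with v8 = False leaves only v9, so v9 = True.
In (v7 | ~v9), ~v9 is now false; v7 must hold, so v7 = True.
From (v1 | ~v7) and v7 = True: v1 = True.

True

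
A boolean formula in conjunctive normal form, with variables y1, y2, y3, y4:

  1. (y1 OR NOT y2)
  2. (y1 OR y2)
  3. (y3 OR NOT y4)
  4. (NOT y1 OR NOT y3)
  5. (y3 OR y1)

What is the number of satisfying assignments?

2

Satisfying assignments:
  y1=T y2=F y3=F y4=F
  y1=T y2=T y3=F y4=F
Count: 2.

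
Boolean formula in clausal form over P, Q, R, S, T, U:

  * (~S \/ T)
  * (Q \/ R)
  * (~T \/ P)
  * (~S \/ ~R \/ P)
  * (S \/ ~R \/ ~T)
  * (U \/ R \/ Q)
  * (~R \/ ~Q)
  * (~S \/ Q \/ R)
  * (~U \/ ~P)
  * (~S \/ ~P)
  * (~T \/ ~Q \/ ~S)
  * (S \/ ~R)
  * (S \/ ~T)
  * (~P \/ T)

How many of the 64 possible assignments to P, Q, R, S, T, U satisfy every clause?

The models are:
  P=F Q=T R=F S=F T=F U=F
  P=F Q=T R=F S=F T=F U=T
That's 2 in total.

2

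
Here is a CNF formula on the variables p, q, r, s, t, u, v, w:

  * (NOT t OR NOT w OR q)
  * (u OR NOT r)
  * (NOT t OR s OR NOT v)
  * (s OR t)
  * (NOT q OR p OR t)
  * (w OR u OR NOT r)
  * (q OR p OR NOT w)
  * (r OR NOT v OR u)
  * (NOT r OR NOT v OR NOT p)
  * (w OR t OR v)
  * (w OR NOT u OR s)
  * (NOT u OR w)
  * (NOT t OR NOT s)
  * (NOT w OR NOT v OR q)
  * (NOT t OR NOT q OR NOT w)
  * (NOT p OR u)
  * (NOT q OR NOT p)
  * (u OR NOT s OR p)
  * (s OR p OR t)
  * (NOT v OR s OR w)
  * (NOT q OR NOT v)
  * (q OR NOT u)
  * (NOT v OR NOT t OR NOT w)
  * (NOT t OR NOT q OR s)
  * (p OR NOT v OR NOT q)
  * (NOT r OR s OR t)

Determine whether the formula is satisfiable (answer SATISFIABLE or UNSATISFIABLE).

Branch on p: take p = False.
The remaining clauses are satisfied by q = False, r = False, s = False, t = True, u = False, v = False, w = False.
So p=F, q=F, r=F, s=F, t=T, u=F, v=F, w=F is a satisfying assignment.

SATISFIABLE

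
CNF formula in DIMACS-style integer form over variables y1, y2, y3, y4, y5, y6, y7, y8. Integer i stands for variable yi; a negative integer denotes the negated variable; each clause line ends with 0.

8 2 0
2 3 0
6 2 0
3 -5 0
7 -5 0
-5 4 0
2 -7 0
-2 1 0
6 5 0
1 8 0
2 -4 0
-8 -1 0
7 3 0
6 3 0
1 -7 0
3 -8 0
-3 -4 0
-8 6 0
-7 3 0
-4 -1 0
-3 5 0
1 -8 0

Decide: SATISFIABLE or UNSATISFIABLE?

y3 = True:
  propagation gives y4=False, y5=False; an empty clause results — contradiction.
y3 = False:
  propagation gives y2=True, y5=False, y1=True, y6=True; an empty clause results — contradiction.
Every branch closes, so no satisfying assignment exists.

UNSATISFIABLE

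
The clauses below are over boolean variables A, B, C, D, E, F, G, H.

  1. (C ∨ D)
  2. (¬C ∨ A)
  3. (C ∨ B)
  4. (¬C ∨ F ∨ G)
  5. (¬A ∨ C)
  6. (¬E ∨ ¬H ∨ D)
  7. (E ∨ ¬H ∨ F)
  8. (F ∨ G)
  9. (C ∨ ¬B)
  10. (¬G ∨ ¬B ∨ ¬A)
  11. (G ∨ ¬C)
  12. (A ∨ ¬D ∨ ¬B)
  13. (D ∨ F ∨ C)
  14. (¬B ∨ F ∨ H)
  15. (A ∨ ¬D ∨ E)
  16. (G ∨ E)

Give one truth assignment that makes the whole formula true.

A=1  B=0  C=1  D=0  E=1  F=1  G=1  H=0

Pure literal: F appears only positively; assign F = True.
Try A = True.
  then C is forced to True.
  then G is forced to True.
  then B is forced to False.
Set D = False and propagate.
Set E = True and propagate.
  then H is forced to False.
Every clause has at least one true literal under this assignment.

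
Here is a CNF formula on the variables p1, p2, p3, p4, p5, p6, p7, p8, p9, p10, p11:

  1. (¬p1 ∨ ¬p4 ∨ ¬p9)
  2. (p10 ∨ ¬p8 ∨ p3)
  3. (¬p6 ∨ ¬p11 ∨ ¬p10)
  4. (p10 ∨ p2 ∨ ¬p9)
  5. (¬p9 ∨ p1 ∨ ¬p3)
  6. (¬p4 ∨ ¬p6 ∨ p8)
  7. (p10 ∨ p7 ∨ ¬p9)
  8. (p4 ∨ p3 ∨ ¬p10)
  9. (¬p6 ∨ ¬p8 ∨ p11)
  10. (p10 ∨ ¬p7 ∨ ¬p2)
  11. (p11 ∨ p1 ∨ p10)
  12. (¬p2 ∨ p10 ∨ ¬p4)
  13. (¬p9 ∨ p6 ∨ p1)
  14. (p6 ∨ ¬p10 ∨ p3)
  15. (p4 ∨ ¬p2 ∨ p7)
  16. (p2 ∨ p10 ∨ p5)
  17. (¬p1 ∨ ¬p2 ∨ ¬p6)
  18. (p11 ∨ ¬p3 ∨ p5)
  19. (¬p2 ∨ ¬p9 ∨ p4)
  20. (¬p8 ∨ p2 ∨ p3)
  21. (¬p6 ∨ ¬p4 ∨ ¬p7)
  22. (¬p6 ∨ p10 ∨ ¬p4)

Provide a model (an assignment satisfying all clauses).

p1 = T  p2 = T  p3 = T  p4 = F  p5 = F  p6 = F  p7 = T  p8 = F  p9 = F  p10 = T  p11 = T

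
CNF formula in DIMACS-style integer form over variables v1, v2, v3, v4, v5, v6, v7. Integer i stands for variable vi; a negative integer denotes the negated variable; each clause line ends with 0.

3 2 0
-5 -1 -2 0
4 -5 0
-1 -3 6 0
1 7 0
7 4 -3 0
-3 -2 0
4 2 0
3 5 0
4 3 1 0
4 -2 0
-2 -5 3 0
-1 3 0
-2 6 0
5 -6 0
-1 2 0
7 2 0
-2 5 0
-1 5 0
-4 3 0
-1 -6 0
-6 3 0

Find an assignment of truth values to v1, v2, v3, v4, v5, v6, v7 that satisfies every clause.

v1=False  v2=False  v3=True  v4=True  v5=True  v6=False  v7=True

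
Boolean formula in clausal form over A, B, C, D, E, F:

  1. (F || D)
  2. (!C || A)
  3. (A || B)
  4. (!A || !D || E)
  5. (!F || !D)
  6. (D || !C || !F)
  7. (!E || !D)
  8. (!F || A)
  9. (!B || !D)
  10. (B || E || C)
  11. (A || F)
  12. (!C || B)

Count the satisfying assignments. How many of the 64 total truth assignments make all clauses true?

3

The models are:
  A=T B=F C=F D=F E=T F=T
  A=T B=T C=F D=F E=F F=T
  A=T B=T C=F D=F E=T F=T
Count: 3.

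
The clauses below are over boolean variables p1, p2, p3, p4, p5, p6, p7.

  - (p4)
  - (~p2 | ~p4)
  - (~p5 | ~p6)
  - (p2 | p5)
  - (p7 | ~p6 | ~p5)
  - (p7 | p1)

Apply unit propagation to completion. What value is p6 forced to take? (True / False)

(p4) stands alone — p4 = True.
(~p2 | ~p4): since p4 = True, the clause reduces to (~p2). p2 = False.
(p2 | p5): since p2 = False, the clause reduces to (p5). p5 = True.
In (~p5 | ~p6), ~p5 is now false; ~p6 must hold, so p6 = False.

False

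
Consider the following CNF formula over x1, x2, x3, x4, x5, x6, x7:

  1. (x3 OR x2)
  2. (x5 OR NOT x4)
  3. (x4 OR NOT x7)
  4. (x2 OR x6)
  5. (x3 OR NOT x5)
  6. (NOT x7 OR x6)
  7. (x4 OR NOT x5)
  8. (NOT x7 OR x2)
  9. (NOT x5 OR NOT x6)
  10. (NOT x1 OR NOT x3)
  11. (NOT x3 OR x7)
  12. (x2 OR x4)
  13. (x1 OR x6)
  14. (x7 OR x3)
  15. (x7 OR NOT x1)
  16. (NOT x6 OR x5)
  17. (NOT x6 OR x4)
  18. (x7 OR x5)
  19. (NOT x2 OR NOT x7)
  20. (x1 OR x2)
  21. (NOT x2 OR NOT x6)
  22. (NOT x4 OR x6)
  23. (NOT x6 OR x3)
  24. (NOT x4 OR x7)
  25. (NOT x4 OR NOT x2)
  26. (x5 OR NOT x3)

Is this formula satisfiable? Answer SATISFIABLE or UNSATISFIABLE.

x6 = True:
  propagation gives x5=False; an empty clause results — contradiction.
x6 = False:
  propagation gives x2=True, x7=False, x3=False; an empty clause results — contradiction.
Every branch closes, so no satisfying assignment exists.

UNSATISFIABLE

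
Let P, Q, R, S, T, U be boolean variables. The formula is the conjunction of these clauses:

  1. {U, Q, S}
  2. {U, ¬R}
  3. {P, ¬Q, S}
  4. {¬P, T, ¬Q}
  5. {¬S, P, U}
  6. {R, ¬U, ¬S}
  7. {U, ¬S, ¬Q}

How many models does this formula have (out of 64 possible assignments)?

Case analysis on S and U:
  S=T, U=T: 7 of the 16 assignments to (P,Q,R,T) work.
  S=T, U=F: remaining (P,Q,R,T) ∈ {(T,F,F,F); (T,F,F,T)} — 2.
  S=F, U=T: R free; 5 ways for (P,Q,T) × 2^1 = 10.
  S=F, U=F: remaining (P,Q,R,T) ∈ {(T,T,F,T)} — 1.
Total: 7 + 2 + 10 + 1 = 20.

20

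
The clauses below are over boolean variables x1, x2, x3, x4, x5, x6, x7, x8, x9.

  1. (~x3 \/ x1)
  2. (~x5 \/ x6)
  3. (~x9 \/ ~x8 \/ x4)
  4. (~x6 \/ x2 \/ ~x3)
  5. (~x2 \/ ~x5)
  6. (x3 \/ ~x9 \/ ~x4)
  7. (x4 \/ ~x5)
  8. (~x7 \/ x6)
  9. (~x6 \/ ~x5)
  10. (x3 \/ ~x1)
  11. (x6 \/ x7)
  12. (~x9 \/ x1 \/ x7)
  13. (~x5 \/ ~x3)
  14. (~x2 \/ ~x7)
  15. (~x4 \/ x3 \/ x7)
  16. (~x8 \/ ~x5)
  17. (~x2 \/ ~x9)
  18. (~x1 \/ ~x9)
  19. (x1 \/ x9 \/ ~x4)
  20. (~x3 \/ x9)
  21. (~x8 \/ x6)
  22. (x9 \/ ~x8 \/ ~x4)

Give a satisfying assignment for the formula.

x5 occurs only negated in the remaining clauses — set x5 = False.
Branch on x1: take x1 = False.
  then x3 is forced to False.
For the remaining variables, x2 = True, x4 = False, x6 = True, x7 = False, x8 = True, x9 = False works.

x1 = F  x2 = T  x3 = F  x4 = F  x5 = F  x6 = T  x7 = F  x8 = T  x9 = F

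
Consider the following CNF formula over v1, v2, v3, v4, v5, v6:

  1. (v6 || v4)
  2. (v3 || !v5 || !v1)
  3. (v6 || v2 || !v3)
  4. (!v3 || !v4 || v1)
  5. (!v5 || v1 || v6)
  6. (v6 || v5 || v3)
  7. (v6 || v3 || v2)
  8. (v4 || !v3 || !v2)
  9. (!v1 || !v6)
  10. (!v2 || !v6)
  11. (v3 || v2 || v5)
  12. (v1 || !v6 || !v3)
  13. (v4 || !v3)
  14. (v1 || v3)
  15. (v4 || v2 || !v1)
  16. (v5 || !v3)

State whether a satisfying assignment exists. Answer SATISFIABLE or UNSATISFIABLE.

Branch on v1: take v1 = True.
  then v6 is forced to False.
  then v4 is forced to True.
Branch on v2: take v2 = True.
For the remaining variables, v3 = True, v5 = True works.
Every clause has at least one true literal under this assignment.
So v1=True, v2=True, v3=True, v4=True, v5=True, v6=False is a satisfying assignment.

SATISFIABLE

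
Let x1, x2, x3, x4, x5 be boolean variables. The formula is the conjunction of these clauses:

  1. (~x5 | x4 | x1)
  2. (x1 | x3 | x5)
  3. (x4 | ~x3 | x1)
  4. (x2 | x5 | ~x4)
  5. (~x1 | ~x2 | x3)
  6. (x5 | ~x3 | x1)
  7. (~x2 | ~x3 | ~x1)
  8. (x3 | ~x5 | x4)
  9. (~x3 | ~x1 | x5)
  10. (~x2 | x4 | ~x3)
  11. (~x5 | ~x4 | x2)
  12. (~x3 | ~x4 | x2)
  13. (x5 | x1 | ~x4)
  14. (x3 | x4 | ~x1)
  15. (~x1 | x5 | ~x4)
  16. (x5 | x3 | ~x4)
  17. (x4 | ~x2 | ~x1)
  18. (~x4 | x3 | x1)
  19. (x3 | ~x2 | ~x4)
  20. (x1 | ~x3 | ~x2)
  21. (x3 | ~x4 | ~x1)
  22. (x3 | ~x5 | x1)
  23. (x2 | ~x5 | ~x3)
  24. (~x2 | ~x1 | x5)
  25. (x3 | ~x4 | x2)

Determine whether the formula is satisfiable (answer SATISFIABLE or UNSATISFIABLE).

UNSATISFIABLE

x3 = True:
  x1 = True:
    propagation gives x2=False, x5=True; an empty clause results — contradiction.
  x1 = False:
    propagation gives x4=True, x5=True, x2=True; an empty clause results — contradiction.
x3 = False:
  x4 = True:
    propagation gives x5=True, x2=True; an empty clause results — contradiction.
  x4 = False:
    propagation gives x5=False, x1=True; an empty clause results — contradiction.
Every branch closes, so no satisfying assignment exists.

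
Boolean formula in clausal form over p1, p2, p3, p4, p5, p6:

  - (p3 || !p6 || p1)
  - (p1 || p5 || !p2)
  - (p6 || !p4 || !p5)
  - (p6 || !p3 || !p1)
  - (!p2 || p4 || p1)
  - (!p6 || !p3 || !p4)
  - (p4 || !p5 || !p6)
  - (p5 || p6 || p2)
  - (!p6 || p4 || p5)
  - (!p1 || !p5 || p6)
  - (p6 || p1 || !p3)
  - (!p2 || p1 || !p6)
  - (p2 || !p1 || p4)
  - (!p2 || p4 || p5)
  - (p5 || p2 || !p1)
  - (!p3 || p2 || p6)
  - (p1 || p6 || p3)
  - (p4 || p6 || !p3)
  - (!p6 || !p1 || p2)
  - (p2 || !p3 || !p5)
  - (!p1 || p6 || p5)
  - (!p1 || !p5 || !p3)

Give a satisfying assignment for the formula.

Try p1 = True.
Set p2 = True and propagate.
Try p3 = False.
For the remaining variables, p4 = True, p5 = False, p6 = True works.
Every clause has at least one true literal under this assignment.

p1 = True, p2 = True, p3 = False, p4 = True, p5 = False, p6 = True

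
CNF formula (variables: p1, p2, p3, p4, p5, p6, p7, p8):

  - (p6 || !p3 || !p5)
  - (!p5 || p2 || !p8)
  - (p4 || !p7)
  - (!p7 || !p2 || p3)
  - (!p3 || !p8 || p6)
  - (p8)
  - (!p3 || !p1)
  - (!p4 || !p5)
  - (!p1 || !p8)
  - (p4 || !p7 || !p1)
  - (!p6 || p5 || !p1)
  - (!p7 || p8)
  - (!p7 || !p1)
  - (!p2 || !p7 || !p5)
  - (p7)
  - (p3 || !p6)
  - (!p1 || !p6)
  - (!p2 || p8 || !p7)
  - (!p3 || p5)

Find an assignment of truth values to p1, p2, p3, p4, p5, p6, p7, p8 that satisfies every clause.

p1 = False, p2 = False, p3 = False, p4 = True, p5 = False, p6 = False, p7 = True, p8 = True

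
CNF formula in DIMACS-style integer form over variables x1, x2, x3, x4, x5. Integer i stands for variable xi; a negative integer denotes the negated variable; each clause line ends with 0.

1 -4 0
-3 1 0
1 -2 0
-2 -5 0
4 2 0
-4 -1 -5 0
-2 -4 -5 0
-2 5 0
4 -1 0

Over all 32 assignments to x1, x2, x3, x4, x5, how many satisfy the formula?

The models are:
  x1=T x2=F x3=F x4=T x5=F
  x1=T x2=F x3=T x4=T x5=F
Count: 2.

2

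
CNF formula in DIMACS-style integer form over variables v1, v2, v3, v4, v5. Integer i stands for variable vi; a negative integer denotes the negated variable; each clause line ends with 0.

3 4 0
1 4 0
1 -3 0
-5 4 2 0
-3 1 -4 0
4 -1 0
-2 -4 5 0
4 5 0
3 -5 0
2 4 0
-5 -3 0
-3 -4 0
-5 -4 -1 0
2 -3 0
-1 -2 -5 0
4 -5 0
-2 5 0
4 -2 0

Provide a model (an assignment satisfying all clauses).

Try v1 = True.
  then v4 is forced to True.
  then v3 is forced to False.
  then v5 is forced to False.
  then v2 is forced to False.
Every clause has at least one true literal under this assignment.

v1=1  v2=0  v3=0  v4=1  v5=0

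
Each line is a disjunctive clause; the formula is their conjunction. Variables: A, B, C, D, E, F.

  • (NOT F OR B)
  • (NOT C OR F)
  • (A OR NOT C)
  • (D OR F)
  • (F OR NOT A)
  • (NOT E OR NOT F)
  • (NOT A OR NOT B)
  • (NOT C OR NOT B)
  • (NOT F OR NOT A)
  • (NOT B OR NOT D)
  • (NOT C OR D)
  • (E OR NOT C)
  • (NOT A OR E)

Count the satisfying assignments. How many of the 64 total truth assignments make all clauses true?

3

The models are:
  A=F B=F C=F D=T E=F F=F
  A=F B=F C=F D=T E=T F=F
  A=F B=T C=F D=F E=F F=T
Count: 3.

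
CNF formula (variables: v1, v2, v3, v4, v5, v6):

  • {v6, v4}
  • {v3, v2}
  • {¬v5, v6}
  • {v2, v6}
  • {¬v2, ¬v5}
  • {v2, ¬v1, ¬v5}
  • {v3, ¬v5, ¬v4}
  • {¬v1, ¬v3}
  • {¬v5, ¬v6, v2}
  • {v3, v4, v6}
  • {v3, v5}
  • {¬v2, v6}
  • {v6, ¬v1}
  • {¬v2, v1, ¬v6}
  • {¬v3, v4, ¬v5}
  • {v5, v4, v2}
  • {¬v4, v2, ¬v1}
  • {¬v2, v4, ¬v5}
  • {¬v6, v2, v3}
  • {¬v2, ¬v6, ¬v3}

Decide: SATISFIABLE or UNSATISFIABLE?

SATISFIABLE

Set v1 = False and propagate.
For the remaining variables, v2 = False, v3 = True, v4 = True, v5 = False, v6 = True works.
So v1=0  v2=0  v3=1  v4=1  v5=0  v6=1 is a satisfying assignment.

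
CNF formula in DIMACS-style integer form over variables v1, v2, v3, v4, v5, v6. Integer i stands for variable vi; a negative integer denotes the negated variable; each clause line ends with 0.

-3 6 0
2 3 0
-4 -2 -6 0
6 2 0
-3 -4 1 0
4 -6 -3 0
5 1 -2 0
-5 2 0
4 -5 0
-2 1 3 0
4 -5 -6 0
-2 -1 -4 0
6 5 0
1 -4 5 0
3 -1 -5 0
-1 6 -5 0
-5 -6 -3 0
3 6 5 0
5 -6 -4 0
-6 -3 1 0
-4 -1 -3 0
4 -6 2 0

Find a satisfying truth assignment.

Branch on v1: take v1 = True.
Branch on v2: take v2 = True.
  then v4 is forced to False.
  then v5 is forced to False.
  then v6 is forced to True.
  then v3 is forced to False.
Every clause has at least one true literal under this assignment.

v1=1, v2=1, v3=0, v4=0, v5=0, v6=1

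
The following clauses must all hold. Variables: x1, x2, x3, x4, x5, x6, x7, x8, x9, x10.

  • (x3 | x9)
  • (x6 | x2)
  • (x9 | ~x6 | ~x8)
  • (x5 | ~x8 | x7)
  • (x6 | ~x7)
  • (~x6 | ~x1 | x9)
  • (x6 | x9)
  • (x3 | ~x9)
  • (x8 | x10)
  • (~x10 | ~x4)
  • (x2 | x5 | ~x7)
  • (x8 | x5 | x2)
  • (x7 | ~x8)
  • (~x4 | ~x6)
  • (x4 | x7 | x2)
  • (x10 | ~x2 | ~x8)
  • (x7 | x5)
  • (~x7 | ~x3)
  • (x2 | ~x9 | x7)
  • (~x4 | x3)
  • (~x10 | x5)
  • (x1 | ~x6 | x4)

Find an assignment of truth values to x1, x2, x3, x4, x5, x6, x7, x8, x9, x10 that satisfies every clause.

x1 = T, x2 = T, x3 = T, x4 = F, x5 = T, x6 = T, x7 = F, x8 = F, x9 = T, x10 = T

x5 occurs only positively in the remaining clauses — set x5 = True.
Try x1 = True.
Branch on x2: take x2 = True.
Try x3 = True.
  then x7 is forced to False.
  then x8 is forced to False.
  then x10 is forced to True.
  then x4 is forced to False.
For the remaining variables, x6 = True, x9 = True works.
Every clause has at least one true literal under this assignment.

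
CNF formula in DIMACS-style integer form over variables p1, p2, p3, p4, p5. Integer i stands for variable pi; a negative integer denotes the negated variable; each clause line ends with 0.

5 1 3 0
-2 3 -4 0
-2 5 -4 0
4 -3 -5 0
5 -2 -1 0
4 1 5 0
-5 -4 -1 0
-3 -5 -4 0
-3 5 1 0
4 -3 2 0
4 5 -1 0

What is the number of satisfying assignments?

The models are:
  p1=0 p2=0 p3=0 p4=0 p5=1
  p1=0 p2=0 p3=0 p4=1 p5=1
  p1=0 p2=1 p3=0 p4=0 p5=1
  p1=1 p2=0 p3=0 p4=0 p5=1
  p1=1 p2=0 p3=0 p4=1 p5=0
  p1=1 p2=0 p3=1 p4=1 p5=0
  p1=1 p2=1 p3=0 p4=0 p5=1
That's 7 in total.

7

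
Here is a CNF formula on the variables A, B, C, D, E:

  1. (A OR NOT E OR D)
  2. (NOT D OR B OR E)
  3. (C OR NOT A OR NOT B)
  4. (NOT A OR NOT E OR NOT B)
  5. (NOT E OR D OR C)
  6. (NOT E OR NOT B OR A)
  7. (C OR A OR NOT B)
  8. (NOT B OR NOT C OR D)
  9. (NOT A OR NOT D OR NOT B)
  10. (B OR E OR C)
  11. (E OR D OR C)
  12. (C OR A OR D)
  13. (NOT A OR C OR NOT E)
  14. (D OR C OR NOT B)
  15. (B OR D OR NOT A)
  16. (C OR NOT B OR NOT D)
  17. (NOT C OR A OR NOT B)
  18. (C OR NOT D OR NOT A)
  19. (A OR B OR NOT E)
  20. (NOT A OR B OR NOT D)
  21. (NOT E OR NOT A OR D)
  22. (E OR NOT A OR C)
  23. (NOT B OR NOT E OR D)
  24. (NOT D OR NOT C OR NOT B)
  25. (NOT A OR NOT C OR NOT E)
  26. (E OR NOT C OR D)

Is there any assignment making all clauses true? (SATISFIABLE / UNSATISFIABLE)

A = True:
  D = True:
    propagation gives B=False; an empty clause results — contradiction.
  D = False:
    propagation gives B=True, C=True; an empty clause results — contradiction.
A = False:
  B = True:
    propagation gives E=False, C=True; an empty clause results — contradiction.
  B = False:
    propagation gives E=False, D=False, C=True; an empty clause results — contradiction.
Every branch closes, so no satisfying assignment exists.

UNSATISFIABLE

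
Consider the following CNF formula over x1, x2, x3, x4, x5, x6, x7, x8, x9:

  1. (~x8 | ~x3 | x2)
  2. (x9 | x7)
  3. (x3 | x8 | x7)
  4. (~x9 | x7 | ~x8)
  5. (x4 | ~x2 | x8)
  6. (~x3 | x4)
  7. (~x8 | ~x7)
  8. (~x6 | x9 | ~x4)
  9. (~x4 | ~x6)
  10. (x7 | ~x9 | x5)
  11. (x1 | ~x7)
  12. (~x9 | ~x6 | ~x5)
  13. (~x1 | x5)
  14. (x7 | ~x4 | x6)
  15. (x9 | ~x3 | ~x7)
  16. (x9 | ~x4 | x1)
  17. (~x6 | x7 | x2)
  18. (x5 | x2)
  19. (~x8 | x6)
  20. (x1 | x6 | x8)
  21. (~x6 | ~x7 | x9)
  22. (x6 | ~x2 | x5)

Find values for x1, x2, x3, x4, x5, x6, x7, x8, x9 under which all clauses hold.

x1 = T, x2 = F, x3 = T, x4 = T, x5 = T, x6 = F, x7 = T, x8 = F, x9 = T

Try x1 = True.
  then x5 is forced to True.
The remaining clauses are satisfied by x2 = False, x3 = True, x4 = True, x6 = False, x7 = True, x8 = False, x9 = True.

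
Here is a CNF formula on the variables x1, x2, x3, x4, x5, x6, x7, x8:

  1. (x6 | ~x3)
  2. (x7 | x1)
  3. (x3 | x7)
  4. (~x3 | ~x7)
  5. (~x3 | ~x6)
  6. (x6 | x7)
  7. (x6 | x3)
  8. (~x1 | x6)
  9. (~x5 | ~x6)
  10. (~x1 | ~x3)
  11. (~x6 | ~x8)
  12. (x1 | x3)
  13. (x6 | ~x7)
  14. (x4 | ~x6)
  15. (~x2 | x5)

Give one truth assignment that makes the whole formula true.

x1=T, x2=F, x3=F, x4=T, x5=F, x6=T, x7=T, x8=F

Pure literal: x2 appears only negated; assign x2 = False.
Pure literal: x4 appears only positively; assign x4 = True.
Try x1 = True.
  then x6 is forced to True.
  then x3 is forced to False.
  then x7 is forced to True.
  then x5 is forced to False.
  then x8 is forced to False.
Every clause has at least one true literal under this assignment.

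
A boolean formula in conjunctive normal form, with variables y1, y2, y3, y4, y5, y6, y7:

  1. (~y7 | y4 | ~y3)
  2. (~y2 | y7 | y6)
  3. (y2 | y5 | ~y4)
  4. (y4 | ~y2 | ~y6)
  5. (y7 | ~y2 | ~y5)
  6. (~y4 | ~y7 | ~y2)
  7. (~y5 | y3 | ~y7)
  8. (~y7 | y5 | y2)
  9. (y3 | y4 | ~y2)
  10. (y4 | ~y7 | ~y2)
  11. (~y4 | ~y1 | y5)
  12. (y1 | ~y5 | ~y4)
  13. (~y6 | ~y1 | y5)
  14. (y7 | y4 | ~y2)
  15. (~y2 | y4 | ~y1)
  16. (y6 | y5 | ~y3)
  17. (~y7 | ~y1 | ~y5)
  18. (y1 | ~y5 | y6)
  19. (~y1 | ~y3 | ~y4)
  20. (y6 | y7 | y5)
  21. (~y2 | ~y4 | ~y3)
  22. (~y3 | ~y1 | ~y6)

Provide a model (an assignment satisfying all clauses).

y1=False, y2=False, y3=True, y4=False, y5=False, y6=True, y7=False

Set y1 = False and propagate.
Set y2 = False and propagate.
For the remaining variables, y3 = True, y4 = False, y5 = False, y6 = True, y7 = False works.
Check each clause:
  1. (y4 | ~y3 | ~y7) — ~y7 is true.
  2. (y7 | ~y2 | y6) — ~y2 is true.
  3. (~y4 | y2 | y5) — ~y4 is true.
  4. (~y6 | ~y2 | y4) — ~y2 is true.
  5. (~y2 | y7 | ~y5) — ~y5 is true.
  6. (~y7 | ~y2 | ~y4) — ~y7 is true.
  7. (~y7 | ~y5 | y3) — y3 is true.
  8. (y5 | y2 | ~y7) — ~y7 is true.
  9. (~y2 | y4 | y3) — y3 is true.
  10. (~y7 | ~y2 | y4) — ~y7 is true.
  11. (~y1 | ~y4 | y5) — ~y4 is true.
  12. (~y5 | y1 | ~y4) — ~y5 is true.
  13. (~y6 | ~y1 | y5) — ~y1 is true.
  14. (~y2 | y7 | y4) — ~y2 is true.
  15. (y4 | ~y2 | ~y1) — ~y1 is true.
  16. (y6 | y5 | ~y3) — y6 is true.
  17. (~y1 | ~y7 | ~y5) — ~y7 is true.
  18. (y6 | ~y5 | y1) — ~y5 is true.
  19. (~y4 | ~y1 | ~y3) — ~y4 is true.
  20. (y6 | y7 | y5) — y6 is true.
  21. (~y4 | ~y3 | ~y2) — ~y4 is true.
  22. (~y6 | ~y1 | ~y3) — ~y1 is true.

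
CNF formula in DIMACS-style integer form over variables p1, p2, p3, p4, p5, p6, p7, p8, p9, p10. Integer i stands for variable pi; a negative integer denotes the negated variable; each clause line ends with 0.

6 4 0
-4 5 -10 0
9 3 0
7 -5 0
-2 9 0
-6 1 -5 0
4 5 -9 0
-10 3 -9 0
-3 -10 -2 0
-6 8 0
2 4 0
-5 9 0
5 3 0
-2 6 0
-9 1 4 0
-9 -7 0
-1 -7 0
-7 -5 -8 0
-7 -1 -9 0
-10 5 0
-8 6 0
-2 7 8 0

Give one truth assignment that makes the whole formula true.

p1=0, p2=1, p3=1, p4=1, p5=0, p6=1, p7=0, p8=1, p9=1, p10=0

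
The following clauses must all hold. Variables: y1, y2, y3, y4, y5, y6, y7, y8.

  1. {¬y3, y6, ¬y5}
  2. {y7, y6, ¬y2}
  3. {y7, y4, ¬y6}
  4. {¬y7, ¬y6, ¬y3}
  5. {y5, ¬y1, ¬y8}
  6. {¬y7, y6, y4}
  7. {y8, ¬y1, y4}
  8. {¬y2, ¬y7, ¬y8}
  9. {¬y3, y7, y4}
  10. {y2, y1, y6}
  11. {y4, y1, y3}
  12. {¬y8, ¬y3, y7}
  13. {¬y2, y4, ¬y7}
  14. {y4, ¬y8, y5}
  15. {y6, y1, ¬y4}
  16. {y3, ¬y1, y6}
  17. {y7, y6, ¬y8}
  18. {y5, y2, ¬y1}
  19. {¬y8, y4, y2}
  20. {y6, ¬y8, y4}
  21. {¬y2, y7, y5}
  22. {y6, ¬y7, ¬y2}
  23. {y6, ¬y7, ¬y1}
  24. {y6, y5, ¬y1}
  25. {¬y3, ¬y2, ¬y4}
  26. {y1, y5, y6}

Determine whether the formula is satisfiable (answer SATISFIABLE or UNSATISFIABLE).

Set y1 = True and propagate.
For the remaining variables, y2 = True, y3 = False, y4 = True, y5 = True, y6 = True, y7 = True, y8 = False works.
So y1=T  y2=T  y3=F  y4=T  y5=T  y6=T  y7=T  y8=F is a satisfying assignment.

SATISFIABLE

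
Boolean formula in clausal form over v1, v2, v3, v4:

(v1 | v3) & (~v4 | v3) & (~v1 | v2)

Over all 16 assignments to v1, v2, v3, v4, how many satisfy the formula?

7

Split on v1, then v3.
  v1=1, v3=1: remaining (v2,v4) ∈ {(1,0); (1,1)} — 2.
  v1=1, v3=0: remaining (v2,v4) ∈ {(1,0)} — 1.
  v1=0, v3=1: remaining (v2,v4) ∈ {(0,0); (0,1); (1,0); (1,1)} — 4.
  v1=0, v3=0: a clause becomes empty — 0.
Total: 2 + 1 + 4 + 0 = 7.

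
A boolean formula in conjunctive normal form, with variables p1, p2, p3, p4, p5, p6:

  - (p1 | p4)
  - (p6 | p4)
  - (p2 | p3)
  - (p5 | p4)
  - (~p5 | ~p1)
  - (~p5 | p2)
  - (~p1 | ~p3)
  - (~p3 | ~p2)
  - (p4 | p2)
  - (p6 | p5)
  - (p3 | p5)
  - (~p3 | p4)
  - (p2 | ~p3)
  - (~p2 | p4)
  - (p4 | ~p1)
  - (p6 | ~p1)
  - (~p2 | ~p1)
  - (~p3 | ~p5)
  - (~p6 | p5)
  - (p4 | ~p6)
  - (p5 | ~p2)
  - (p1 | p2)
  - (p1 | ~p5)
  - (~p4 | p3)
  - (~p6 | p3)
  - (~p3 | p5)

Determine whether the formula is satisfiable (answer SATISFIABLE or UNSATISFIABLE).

UNSATISFIABLE

p3 = True:
  propagation gives p1=False, p4=True, p2=False; an empty clause results — contradiction.
p3 = False:
  propagation gives p2=True, p5=True, p1=False; an empty clause results — contradiction.
Every branch closes, so no satisfying assignment exists.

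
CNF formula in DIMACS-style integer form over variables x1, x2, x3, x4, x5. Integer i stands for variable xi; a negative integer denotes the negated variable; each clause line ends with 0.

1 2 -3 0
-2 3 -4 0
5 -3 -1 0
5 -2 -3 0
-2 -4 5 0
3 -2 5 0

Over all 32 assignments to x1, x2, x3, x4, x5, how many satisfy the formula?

Split on x2, then x3.
  x2=1, x3=1: remaining (x1,x4,x5) ∈ {(0,0,1); (0,1,1); (1,0,1); (1,1,1)} — 4.
  x2=1, x3=0: remaining (x1,x4,x5) ∈ {(0,0,1); (1,0,1)} — 2.
  x2=0, x3=1: remaining (x1,x4,x5) ∈ {(1,0,1); (1,1,1)} — 2.
  x2=0, x3=0: x1, x4, x5 free → 2^3 = 8.
Total: 4 + 2 + 2 + 8 = 16.

16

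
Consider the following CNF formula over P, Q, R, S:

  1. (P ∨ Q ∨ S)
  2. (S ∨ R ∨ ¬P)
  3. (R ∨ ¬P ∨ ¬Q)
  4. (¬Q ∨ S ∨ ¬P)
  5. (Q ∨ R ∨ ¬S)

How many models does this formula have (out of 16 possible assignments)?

Split on P, then Q.
  P=T, Q=T: remaining (R,S) ∈ {(T,T)} — 1.
  P=T, Q=F: remaining (R,S) ∈ {(T,F); (T,T)} — 2.
  P=F, Q=T: remaining (R,S) ∈ {(F,F); (F,T); (T,F); (T,T)} — 4.
  P=F, Q=F: remaining (R,S) ∈ {(T,T)} — 1.
Total: 1 + 2 + 4 + 1 = 8.

8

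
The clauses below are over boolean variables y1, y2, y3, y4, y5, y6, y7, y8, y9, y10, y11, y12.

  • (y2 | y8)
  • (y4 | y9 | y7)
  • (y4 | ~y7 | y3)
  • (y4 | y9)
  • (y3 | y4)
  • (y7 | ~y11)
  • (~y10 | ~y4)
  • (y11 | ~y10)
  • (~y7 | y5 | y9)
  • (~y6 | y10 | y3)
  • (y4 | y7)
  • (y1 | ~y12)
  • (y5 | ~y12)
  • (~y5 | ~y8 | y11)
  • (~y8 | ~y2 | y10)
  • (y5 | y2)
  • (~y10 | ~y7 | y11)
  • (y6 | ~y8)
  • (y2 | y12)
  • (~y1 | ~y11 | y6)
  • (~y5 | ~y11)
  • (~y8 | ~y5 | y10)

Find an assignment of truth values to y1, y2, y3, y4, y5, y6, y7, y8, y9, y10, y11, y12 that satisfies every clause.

y1 = 0, y2 = 1, y3 = 1, y4 = 1, y5 = 1, y6 = 1, y7 = 1, y8 = 0, y9 = 1, y10 = 0, y11 = 0, y12 = 0

Pure literal: y3 appears only positively; assign y3 = True.
y9 occurs only positively in the remaining clauses — set y9 = True.
Branch on y1: take y1 = False.
  then y12 is forced to False.
  then y2 is forced to True.
Branch on y4: take y4 = True.
  then y10 is forced to False.
  then y8 is forced to False.
Try y5 = True.
  then y11 is forced to False.
y6, y7 are now unconstrained; take y6 = True, y7 = True.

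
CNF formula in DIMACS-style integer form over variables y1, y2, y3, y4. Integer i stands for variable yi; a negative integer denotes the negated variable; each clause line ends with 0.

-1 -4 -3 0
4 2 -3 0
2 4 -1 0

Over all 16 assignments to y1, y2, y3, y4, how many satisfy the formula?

11

Case analysis on y4 and y1:
  y4=T, y1=T: remaining (y2,y3) ∈ {(F,F); (T,F)} — 2.
  y4=T, y1=F: remaining (y2,y3) ∈ {(F,F); (F,T); (T,F); (T,T)} — 4.
  y4=F, y1=T: remaining (y2,y3) ∈ {(T,F); (T,T)} — 2.
  y4=F, y1=F: remaining (y2,y3) ∈ {(F,F); (T,F); (T,T)} — 3.
Total: 2 + 4 + 2 + 3 = 11.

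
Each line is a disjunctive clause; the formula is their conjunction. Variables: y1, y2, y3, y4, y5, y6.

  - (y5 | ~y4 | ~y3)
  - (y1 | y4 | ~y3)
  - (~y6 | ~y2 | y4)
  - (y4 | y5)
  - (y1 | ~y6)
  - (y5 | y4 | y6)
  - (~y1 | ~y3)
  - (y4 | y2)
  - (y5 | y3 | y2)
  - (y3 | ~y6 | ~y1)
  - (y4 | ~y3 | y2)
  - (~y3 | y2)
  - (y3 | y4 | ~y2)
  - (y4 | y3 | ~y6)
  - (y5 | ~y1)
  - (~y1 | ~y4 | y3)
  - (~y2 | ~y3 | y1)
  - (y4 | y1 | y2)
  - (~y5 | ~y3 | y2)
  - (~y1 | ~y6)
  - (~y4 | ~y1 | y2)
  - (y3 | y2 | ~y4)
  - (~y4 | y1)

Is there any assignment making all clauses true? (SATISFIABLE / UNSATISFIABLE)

UNSATISFIABLE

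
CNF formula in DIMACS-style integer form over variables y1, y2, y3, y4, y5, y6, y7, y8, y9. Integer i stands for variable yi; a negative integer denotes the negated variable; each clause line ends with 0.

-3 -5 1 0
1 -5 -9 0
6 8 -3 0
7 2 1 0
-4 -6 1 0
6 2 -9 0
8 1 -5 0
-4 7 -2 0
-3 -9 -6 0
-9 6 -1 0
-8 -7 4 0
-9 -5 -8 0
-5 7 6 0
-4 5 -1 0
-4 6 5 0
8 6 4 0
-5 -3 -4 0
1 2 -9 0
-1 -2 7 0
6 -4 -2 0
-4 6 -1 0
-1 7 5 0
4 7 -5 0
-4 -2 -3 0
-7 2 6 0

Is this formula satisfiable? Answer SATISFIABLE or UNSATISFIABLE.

SATISFIABLE

Set y1 = False and propagate.
The remaining clauses are satisfied by y2 = True, y3 = True, y4 = False, y5 = False, y6 = False, y7 = False, y8 = True, y9 = True.
Every clause has at least one true literal under this assignment.
So y1 = F  y2 = T  y3 = T  y4 = F  y5 = F  y6 = F  y7 = F  y8 = T  y9 = T is a satisfying assignment.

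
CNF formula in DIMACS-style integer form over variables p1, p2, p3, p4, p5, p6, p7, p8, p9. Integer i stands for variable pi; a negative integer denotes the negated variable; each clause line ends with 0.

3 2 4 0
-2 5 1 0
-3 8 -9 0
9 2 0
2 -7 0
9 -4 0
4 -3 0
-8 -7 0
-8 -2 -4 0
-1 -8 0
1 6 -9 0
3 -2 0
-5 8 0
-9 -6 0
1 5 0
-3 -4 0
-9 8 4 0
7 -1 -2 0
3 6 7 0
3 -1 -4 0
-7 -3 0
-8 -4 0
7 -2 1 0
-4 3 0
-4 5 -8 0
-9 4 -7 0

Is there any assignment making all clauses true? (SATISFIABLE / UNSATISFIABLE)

UNSATISFIABLE

p4 = True:
  propagation gives p9=True, p6=False, p1=True, p8=False; an empty clause results — contradiction.
p4 = False:
  propagation gives p3=False, p2=True; an empty clause results — contradiction.
Every branch closes, so no satisfying assignment exists.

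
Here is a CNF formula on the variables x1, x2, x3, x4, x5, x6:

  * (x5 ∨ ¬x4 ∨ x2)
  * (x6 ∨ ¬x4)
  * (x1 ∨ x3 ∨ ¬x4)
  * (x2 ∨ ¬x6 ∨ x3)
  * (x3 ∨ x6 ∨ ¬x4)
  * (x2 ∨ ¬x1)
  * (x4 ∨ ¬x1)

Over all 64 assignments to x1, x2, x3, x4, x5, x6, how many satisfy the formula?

Split on x4, then x1.
  x4=1, x1=1: remaining (x2,x3,x5,x6) ∈ {(1,0,0,1); (1,0,1,1); (1,1,0,1); (1,1,1,1)} — 4.
  x4=1, x1=0: remaining (x2,x3,x5,x6) ∈ {(0,1,1,1); (1,1,0,1); (1,1,1,1)} — 3.
  x4=0, x1=1: a clause becomes empty — 0.
  x4=0, x1=0: x5 free; 7 ways for (x2,x3,x6) × 2^1 = 14.
Total: 4 + 3 + 0 + 14 = 21.

21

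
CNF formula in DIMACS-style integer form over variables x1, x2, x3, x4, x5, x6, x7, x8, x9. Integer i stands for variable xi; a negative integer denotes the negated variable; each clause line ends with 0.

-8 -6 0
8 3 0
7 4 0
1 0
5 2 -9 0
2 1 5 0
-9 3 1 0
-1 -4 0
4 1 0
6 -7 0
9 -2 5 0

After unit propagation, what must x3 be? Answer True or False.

(x1) is a unit clause: x1 = True.
(~x1 \/ ~x4): since x1 = True, the clause reduces to (~x4). x4 = False.
(x4 \/ x7) with x4 = False leaves only x7, so x7 = True.
From (x6 \/ ~x7) and x7 = True: x6 = True.
(~x8 \/ ~x6) with x6 = True leaves only ~x8, so x8 = False.
(x3 \/ x8): since x8 = False, the clause reduces to (x3). x3 = True.

True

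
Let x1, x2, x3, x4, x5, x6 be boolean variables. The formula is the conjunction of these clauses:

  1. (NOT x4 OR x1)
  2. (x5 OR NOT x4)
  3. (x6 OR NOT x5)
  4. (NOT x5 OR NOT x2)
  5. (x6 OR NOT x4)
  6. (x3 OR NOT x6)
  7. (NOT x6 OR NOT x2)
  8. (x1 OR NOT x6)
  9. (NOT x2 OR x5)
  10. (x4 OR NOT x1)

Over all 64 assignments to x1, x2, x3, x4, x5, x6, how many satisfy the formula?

3

Satisfying assignments:
  x1=F x2=F x3=F x4=F x5=F x6=F
  x1=F x2=F x3=T x4=F x5=F x6=F
  x1=T x2=F x3=T x4=T x5=T x6=T
That's 3 in total.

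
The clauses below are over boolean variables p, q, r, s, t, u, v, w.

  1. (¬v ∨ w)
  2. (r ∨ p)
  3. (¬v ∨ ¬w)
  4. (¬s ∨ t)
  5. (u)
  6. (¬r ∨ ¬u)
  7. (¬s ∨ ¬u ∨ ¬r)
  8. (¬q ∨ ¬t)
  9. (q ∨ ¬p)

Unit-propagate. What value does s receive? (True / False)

False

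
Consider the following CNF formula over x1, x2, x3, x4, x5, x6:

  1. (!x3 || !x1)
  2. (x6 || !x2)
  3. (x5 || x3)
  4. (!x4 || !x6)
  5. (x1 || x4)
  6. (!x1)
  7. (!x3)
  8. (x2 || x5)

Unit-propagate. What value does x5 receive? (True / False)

Unit clause (!x1) sets x1 = False.
From (x1 || x4) and x1 = False: x4 = True.
(!x6 || !x4): since x4 = True, the clause reduces to (!x6). x6 = False.
In (x6 || !x2), x6 is now false; !x2 must hold, so x2 = False.
(!x3) is a unit clause: x3 = False.
In (x5 || x3), x3 is now false; x5 must hold, so x5 = True.

True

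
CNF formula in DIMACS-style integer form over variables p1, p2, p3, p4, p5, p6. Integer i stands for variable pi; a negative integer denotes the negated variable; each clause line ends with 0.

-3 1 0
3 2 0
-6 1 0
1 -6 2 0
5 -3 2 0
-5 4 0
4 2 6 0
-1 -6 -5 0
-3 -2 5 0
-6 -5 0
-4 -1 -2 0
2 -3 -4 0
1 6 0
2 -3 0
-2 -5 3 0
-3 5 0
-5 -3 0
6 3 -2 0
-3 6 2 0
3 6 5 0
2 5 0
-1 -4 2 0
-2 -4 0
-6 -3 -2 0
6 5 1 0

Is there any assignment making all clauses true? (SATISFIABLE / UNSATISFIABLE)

Try p1 = True.
Branch on p2: take p2 = True.
  then p4 is forced to False.
  then p5 is forced to False.
  then p3 is forced to False.
  then p6 is forced to True.
Every clause has at least one true literal under this assignment.
So p1=1  p2=1  p3=0  p4=0  p5=0  p6=1 is a satisfying assignment.

SATISFIABLE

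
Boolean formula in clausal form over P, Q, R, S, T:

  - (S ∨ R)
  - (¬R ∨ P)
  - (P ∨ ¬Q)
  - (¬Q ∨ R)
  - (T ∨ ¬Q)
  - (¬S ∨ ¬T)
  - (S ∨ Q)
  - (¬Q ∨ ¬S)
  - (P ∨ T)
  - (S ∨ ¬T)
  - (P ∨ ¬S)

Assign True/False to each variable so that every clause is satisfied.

P occurs only positively in the remaining clauses — set P = True.
Set Q = False and propagate.
  then S is forced to True.
  then T is forced to False.
R is now unconstrained; take R = False.
Check each clause:
  1. (R ∨ S) — S is true.
  2. (¬R ∨ P) — P is true.
  3. (P ∨ ¬Q) — P is true.
  4. (R ∨ ¬Q) — ¬Q is true.
  5. (T ∨ ¬Q) — ¬Q is true.
  6. (¬S ∨ ¬T) — ¬T is true.
  7. (S ∨ Q) — S is true.
  8. (¬Q ∨ ¬S) — ¬Q is true.
  9. (P ∨ T) — P is true.
  10. (S ∨ ¬T) — ¬T is true.
  11. (P ∨ ¬S) — P is true.

P=True  Q=False  R=False  S=True  T=False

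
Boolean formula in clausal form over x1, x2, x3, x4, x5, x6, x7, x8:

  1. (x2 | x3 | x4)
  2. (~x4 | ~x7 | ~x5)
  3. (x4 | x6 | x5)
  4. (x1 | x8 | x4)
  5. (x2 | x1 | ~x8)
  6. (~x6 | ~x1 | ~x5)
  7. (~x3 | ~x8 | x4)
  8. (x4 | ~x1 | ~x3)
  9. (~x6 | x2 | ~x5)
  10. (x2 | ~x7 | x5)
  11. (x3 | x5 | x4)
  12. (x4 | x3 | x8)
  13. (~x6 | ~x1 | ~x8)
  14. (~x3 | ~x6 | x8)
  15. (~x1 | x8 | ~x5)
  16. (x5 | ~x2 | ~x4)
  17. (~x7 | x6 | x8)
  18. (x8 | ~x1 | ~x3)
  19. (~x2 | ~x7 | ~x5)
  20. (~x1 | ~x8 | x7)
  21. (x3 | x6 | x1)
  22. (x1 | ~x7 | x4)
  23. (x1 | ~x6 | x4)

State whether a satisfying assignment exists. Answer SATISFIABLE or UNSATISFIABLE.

Try x1 = False.
The remaining clauses are satisfied by x2 = False, x3 = True, x4 = True, x5 = False, x6 = False, x7 = False, x8 = False.
So x1 = False, x2 = False, x3 = True, x4 = True, x5 = False, x6 = False, x7 = False, x8 = False is a satisfying assignment.

SATISFIABLE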